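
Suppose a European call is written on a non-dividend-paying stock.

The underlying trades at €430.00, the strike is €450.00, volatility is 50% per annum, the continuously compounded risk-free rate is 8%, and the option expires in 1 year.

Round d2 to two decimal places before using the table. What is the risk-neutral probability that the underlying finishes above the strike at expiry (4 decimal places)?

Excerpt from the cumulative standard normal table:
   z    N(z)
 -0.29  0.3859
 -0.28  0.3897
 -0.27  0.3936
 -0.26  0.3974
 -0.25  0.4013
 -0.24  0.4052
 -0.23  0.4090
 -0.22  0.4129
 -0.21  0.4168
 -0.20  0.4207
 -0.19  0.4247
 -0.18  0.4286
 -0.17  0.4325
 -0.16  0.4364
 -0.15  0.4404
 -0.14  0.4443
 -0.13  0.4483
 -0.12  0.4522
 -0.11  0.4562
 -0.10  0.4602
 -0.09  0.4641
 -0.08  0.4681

T = 1;  σ√T = 0.5000
ln(S/K) + (r + σ²/2)T = ln(430/450) + (0.08 + 0.5²/2)·1 = -0.0455 + 0.2050 = 0.1595
d₁ = 0.1595 / 0.5000 = 0.3191 ⇒ 0.32
d₂ = d₁ − σ√T = 0.3191 − 0.5000 = -0.1809 ⇒ -0.18
Risk-neutral Pr[S_T > K] = N(d₂) = N(-0.18) = 0.4286

0.4286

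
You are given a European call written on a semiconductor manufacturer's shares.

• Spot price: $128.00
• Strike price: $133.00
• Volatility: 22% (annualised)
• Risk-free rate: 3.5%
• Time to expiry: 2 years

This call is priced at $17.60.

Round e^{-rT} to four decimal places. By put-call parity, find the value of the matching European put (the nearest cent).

$13.61

e^(−rT) = e^(−0.035·2) = 0.9324
Put-call parity: C − P = S − K·e^(−rT) = 128 − 133·0.9324 = 128 − 124.0092 = 3.9908
P = C − (C − P) = 17.60 − (3.9908) = 13.6092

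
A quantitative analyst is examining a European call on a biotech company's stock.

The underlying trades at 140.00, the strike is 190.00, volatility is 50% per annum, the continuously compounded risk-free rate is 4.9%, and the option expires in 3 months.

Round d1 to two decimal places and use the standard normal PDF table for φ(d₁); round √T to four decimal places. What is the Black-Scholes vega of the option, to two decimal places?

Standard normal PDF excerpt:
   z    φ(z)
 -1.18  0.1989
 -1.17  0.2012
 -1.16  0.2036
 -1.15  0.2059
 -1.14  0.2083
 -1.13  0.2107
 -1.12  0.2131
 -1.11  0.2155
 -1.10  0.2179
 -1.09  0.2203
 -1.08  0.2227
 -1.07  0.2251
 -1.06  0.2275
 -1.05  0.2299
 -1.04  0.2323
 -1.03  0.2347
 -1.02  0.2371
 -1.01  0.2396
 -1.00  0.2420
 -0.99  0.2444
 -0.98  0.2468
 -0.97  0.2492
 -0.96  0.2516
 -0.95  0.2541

σ√T = 0.5 × 0.5000 = 0.2500
ln(S/K) + (r + σ²/2)T = ln(140/190) + (0.049 + 0.5²/2)·0.25 = -0.3054 + 0.0435 = -0.2619
d₁ = -0.2619 / 0.2500 = -1.0475 ≈ -1.05
√T = √0.25 = 0.5000
φ(d₁) = φ(-1.05) = 0.2299
vega = S·φ(d₁)·√T = 140·0.2299·0.5000 = 16.0930
(Call and put vega coincide under Black-Scholes.)

16.09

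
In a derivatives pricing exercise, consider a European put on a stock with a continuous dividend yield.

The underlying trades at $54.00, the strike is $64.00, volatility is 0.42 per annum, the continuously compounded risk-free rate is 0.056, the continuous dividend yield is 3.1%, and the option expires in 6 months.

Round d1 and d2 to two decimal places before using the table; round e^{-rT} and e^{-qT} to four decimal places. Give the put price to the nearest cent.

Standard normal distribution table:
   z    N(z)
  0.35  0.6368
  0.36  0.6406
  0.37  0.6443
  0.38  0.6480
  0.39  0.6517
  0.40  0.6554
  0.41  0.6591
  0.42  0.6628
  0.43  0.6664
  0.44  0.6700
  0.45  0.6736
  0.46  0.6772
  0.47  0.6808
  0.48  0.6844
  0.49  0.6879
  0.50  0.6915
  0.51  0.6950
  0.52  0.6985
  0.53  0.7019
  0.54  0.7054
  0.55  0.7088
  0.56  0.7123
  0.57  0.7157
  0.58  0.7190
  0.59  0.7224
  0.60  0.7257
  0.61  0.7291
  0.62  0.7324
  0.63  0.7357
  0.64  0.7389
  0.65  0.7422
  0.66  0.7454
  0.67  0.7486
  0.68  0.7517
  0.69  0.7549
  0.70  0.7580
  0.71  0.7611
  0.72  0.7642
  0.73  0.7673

T = 0.5;  σ√T = 0.2970
d₁ = [ln(54/64) + (0.056 − 0.031 + 0.42²/2)·0.5] / 0.2970 = [-0.1699 + 0.0566] / 0.2970 = -0.3815 which rounds to -0.38
d₂ = d₁ − σ√T = -0.3815 − 0.2970 = -0.6785 which rounds to -0.68
e^(−qT) = e^(−0.031·0.5) = 0.9846;  e^(−rT) = e^(−0.056·0.5) = 0.9724
P = 64·0.9724·N(0.68) − 54·0.9846·N(0.38) = 64·0.9724·0.7517 − 54·0.9846·0.6480 = 46.7810 − 34.4531 = 12.3279

$12.33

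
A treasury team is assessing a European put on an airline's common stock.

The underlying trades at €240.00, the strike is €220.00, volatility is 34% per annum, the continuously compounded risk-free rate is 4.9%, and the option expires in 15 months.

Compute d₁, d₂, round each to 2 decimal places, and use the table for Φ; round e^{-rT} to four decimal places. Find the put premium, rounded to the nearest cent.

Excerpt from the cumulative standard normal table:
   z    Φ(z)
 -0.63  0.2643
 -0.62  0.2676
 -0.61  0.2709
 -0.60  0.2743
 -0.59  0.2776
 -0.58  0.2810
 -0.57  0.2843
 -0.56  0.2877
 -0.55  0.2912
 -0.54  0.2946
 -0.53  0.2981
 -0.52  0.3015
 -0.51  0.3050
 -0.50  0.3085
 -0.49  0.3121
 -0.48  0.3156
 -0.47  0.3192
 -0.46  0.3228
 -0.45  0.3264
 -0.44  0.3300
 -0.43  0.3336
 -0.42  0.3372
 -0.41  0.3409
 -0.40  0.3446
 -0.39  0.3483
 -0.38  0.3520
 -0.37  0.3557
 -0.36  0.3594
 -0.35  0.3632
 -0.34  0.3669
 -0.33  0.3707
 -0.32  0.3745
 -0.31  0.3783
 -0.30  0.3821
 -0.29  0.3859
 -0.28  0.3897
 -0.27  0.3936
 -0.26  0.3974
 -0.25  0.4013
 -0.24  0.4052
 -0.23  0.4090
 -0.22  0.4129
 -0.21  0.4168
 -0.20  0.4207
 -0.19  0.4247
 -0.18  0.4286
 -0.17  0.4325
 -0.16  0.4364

€19.62

σ√T = 0.34 × 1.1180 = 0.3801
d₁ = [ln(240/220) + (0.049 + 0.34²/2)·1.25] / 0.3801 = [0.0870 + 0.1335] / 0.3801 = 0.5801 ⇒ 0.58
d₂ = d₁ − σ√T = 0.5801 − 0.3801 = 0.2000 ⇒ 0.20
e^(−rT) = e^(−0.049·1.25) = 0.9406
N(−d₂) = N(-0.20) = 0.4207;  N(−d₁) = N(-0.58) = 0.2810
P = 220·0.9406·0.4207 − 240·0.2810 = 87.0563 − 67.4400 = 19.6163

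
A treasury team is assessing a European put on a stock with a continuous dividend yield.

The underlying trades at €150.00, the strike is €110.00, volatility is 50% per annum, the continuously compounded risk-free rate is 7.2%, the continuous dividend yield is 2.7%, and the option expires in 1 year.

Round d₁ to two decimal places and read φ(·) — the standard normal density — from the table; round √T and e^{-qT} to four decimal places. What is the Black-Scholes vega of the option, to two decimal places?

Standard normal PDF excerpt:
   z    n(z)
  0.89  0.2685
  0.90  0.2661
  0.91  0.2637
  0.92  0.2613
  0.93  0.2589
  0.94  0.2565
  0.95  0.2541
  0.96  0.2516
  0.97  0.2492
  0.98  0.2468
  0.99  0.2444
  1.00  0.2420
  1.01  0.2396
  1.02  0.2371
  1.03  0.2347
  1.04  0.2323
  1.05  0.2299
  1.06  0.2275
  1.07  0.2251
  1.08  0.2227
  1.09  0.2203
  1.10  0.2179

36.74

T = 1;  σ√T = 0.5000
d₁ = [ln(150/110) + (0.072 − 0.027 + 0.5²/2)·1] / 0.5000 = [0.3102 + 0.1700] / 0.5000 = 0.9603 ⇒ 0.96
√T = √1 = 1.0000
φ(d₁) = φ(0.96) = 0.2516
e^(−qT) = e^(−0.027·1) = 0.9734
vega = S·e^(−qT)·φ(d₁)·√T = 150·0.9734·0.2516·1.0000 = 36.7361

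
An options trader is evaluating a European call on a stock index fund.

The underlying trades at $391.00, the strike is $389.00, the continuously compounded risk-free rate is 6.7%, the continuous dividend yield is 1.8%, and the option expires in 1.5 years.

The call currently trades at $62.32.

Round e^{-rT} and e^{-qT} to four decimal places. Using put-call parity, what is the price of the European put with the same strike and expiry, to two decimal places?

$33.53

e^(−qT) = e^(−0.018·1.5) = 0.9734;  e^(−rT) = e^(−0.067·1.5) = 0.9044
Put-call parity: C − P = S·e^(−qT) − K·e^(−rT) = 391·0.9734 − 389·0.9044 = 380.5994 − 351.8116 = 28.7878
P = C − (C − P) = 62.32 − (28.7878) = 33.5322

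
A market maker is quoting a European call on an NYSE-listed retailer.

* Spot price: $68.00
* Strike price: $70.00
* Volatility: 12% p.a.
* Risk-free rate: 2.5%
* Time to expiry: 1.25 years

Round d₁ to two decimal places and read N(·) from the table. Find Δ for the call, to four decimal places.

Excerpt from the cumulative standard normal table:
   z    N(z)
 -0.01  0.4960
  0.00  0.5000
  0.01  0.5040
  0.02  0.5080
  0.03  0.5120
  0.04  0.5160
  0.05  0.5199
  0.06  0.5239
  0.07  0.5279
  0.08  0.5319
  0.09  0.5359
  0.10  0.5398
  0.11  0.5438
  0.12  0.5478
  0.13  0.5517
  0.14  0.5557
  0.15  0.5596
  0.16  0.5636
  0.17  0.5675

0.5319

σ√T = 0.12·√1.25 = 0.1342
d₁ = [ln(68/70) + (0.025 + ½·0.12²)·1.25] / (σ√T) = (-0.0290 + 0.0403) / 0.1342 = 0.0839 ≈ 0.08
N(d₁) = N(0.08) = 0.5319
Δ_call = N(d₁) = 0.5319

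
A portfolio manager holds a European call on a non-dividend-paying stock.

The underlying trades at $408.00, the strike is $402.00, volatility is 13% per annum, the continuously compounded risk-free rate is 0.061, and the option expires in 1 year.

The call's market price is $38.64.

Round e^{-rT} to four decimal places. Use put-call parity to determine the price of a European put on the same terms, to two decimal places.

$8.84

exp(−rT) = exp(−0.061·1) = 0.9408
Put-call parity: C − P = S − K·e^(−rT) = 408 − 402·0.9408 = 408 − 378.2016 = 29.7984
P = C − (C − P) = 38.64 − (29.7984) = 8.8416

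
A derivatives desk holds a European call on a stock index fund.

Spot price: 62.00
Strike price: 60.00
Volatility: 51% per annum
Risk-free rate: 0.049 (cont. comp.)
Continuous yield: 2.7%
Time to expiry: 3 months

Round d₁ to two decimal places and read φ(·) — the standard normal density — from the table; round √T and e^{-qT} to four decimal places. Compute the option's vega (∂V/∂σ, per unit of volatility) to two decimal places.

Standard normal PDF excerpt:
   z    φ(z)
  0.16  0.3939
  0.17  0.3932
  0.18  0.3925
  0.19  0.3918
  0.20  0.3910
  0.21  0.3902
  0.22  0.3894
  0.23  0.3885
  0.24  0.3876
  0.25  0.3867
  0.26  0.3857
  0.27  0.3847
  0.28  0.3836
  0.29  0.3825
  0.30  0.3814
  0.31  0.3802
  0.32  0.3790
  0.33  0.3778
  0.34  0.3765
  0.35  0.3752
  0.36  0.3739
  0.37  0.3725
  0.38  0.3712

σ√T = 0.51 × 0.5000 = 0.2550
ln(S/K) + (r − q + σ²/2)T = ln(62/60) + (0.049 − 0.027 + 0.51²/2)·0.25 = 0.0328 + 0.0380 = 0.0708
d₁ = 0.0708 / 0.2550 = 0.2777 ⇒ 0.28
√T = √0.25 = 0.5000
φ(d₁) = φ(0.28) = 0.3836
exp(−qT) = exp(−0.027·0.25) = 0.9933
vega = S·exp(−qT)·φ(d₁)·√T = 62·0.9933·0.3836·0.5000 = 11.8119
(Vega is the same for a European call and put with the same parameters.)

11.81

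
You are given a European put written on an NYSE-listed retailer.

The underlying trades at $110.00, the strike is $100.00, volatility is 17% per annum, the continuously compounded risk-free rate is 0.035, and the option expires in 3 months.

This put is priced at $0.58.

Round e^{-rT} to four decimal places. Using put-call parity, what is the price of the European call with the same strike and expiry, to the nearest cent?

$11.45

exp(−rT) = exp(−0.035·0.25) = 0.9913
Put-call parity: C − P = S − K·e^(−rT) = 110 − 100·0.9913 = 110 − 99.1300 = 10.8700
C = P + (C − P) = 0.58 + (10.8700) = 11.4500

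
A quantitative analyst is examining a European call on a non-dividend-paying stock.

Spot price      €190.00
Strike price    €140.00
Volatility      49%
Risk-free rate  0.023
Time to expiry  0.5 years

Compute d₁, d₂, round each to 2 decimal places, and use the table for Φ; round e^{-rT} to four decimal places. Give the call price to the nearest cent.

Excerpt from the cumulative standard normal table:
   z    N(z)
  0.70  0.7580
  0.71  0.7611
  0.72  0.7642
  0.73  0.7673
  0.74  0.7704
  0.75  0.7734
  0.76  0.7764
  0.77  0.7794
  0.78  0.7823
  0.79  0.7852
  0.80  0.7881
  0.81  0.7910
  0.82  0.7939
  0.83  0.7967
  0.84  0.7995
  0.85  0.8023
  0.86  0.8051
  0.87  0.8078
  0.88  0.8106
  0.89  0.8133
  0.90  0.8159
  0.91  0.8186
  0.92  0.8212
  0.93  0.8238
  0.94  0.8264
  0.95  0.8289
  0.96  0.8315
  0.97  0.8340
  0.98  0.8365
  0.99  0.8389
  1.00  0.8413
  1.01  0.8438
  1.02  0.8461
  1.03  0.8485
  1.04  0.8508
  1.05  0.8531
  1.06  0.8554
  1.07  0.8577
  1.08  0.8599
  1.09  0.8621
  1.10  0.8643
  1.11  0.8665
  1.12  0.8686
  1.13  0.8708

€57.17

σ√T = 0.49 × 0.7071 = 0.3465
ln(S/K) + (r + σ²/2)T = ln(190/140) + (0.023 + 0.49²/2)·0.5 = 0.3054 + 0.0715 = 0.3769
d₁ = 0.3769 / 0.3465 = 1.0878 → 1.09
d₂ = d₁ − σ√T = 1.0878 − 0.3465 = 0.7413 → 0.74
e^(−rT) = e^(−0.023·0.5) = 0.9886
C = 190·N(1.09) − 140·0.9886·N(0.74) = 190·0.8621 − 140·0.9886·0.7704 = 163.7990 − 106.6264 = 57.1726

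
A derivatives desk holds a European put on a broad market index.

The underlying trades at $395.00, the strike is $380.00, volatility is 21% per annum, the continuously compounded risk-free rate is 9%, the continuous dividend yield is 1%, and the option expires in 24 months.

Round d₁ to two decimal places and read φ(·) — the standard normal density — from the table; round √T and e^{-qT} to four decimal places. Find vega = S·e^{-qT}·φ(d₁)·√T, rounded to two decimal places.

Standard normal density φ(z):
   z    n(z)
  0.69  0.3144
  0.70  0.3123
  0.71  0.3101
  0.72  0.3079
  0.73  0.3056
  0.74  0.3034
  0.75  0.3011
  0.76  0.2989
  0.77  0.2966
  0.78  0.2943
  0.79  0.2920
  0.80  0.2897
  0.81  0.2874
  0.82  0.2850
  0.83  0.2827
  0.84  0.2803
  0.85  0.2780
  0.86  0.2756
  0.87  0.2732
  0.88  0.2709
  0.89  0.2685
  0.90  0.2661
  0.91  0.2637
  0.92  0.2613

σ√T = 0.21 × 1.4142 = 0.2970
d₁ = [ln(395/380) + (0.09 − 0.01 + ½·0.21²)·2] / (σ√T) = (0.0387 + 0.2041) / 0.2970 = 0.8176 ≈ 0.82
√T = √2 = 1.4142
φ(d₁) = φ(0.82) = 0.2850
e^(−qT) = e^(−0.01·2) = 0.9802
vega = S·e^(−qT)·φ(d₁)·√T = 395·0.9802·0.2850·1.4142 = 156.0513

156.05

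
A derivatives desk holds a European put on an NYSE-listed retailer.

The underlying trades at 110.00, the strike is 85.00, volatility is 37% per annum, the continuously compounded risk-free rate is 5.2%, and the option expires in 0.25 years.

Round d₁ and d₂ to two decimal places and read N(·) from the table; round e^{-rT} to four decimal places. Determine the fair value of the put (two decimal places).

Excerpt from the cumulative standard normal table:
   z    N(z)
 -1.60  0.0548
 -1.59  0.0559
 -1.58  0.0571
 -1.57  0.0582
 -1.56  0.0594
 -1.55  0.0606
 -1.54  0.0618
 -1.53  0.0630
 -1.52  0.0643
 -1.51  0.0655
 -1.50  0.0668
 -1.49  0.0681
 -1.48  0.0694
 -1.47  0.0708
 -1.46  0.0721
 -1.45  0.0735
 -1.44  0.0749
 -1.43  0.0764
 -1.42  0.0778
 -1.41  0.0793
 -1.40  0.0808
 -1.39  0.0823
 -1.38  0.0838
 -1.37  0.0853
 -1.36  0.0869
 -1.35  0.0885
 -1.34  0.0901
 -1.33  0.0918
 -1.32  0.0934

σ√T = 0.37·√0.25 = 0.1850
ln(S/K) + (r + σ²/2)T = ln(110/85) + (0.052 + 0.37²/2)·0.25 = 0.2578 + 0.0301 = 0.2879
d₁ = 0.2879 / 0.1850 = 1.5564 ≈ 1.56
d₂ = d₁ − σ√T = 1.5564 − 0.1850 = 1.3714 ≈ 1.37
e^(−rT) = e^(−0.052·0.25) = 0.9871
N(−d₂) = N(-1.37) = 0.0853;  N(−d₁) = N(-1.56) = 0.0594
P = 85·0.9871·0.0853 − 110·0.0594 = 7.1570 − 6.5340 = 0.6230

0.62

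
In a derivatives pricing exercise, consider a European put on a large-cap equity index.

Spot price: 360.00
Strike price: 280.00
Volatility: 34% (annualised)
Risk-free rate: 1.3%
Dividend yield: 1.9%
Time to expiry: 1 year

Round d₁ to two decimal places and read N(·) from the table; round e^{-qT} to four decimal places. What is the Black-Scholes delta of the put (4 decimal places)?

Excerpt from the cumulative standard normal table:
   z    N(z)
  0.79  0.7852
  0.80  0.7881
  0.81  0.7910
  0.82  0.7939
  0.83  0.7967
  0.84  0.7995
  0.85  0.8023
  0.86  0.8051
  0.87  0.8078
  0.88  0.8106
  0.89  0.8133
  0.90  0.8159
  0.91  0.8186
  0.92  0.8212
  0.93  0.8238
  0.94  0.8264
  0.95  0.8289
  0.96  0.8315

σ√T = 0.34 × 1.0000 = 0.3400
ln(S/K) + (r − q + σ²/2)T = ln(360/280) + (0.013 − 0.019 + 0.34²/2)·1 = 0.2513 + 0.0518 = 0.3031
d₁ = 0.3031 / 0.3400 = 0.8915 ≈ 0.89
N(d₁) = N(0.89) = 0.8133
Δ_put = e^(−qT)·(N(d₁) − 1) = 0.9812·(0.8133 − 1) = -0.1832

-0.1832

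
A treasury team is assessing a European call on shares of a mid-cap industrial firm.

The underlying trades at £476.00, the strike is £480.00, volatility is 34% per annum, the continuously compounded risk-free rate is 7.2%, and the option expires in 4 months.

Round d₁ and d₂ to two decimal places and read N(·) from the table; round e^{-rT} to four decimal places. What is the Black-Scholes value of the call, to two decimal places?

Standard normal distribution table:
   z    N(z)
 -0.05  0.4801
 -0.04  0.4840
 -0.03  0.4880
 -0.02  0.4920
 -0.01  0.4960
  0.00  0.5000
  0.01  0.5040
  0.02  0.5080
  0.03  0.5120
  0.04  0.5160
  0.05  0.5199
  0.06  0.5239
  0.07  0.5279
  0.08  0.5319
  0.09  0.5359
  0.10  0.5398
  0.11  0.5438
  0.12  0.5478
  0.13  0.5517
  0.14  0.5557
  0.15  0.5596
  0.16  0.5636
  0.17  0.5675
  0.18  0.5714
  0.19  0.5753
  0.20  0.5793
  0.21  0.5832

£41.42

σ√T = 0.34 × 0.5774 = 0.1963
d₁ = [ln(476/480) + (0.072 + 0.34²/2)·0.3333] / 0.1963 = [-0.0084 + 0.0433] / 0.1963 = 0.1778 → 0.18
d₂ = d₁ − σ√T = 0.1778 − 0.1963 = -0.0185 → -0.02
exp(−rT) = exp(−0.072·0.3333) = 0.9763
C = 476·N(0.18) − 480·0.9763·N(-0.02) = 476·0.5714 − 480·0.9763·0.4920 = 271.9864 − 230.5630 = 41.4234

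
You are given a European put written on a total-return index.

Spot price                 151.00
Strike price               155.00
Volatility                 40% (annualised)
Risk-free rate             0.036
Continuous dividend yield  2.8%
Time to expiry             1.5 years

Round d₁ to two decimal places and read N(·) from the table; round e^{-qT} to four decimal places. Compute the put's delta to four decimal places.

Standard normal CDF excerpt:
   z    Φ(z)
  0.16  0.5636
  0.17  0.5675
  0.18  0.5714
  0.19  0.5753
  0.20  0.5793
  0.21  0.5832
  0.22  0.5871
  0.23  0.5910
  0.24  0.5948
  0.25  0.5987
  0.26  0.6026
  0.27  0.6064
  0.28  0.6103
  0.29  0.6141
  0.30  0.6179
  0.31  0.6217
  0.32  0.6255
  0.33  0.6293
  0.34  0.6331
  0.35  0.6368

-0.3959

σ√T = 0.4 × 1.2247 = 0.4899
d₁ = [ln(151/155) + (0.036 − 0.028 + ½·0.4²)·1.5] / (σ√T) = (-0.0261 + 0.1320) / 0.4899 = 0.2161 ⇒ 0.22
N(d₁) = N(0.22) = 0.5871
Δ_put = exp(−qT)·(N(d₁) − 1) = 0.9589·(0.5871 − 1) = -0.3959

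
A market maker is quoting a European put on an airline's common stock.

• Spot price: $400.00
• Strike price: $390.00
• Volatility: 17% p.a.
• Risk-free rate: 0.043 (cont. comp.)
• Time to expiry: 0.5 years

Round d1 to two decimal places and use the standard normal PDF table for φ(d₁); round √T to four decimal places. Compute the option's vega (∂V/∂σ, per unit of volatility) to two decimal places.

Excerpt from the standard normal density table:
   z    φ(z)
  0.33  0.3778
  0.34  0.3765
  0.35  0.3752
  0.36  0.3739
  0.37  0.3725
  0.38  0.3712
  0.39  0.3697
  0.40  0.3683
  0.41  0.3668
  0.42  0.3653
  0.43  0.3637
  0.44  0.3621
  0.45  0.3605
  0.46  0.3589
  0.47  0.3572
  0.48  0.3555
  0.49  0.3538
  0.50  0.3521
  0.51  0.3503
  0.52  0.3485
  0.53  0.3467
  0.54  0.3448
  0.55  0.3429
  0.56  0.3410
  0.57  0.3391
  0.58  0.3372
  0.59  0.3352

T = 0.5;  σ√T = 0.1202
d₁ = [ln(400/390) + (0.043 + ½·0.17²)·0.5] / (σ√T) = (0.0253 + 0.0287) / 0.1202 = 0.4496 ≈ 0.45
√T = √0.5 = 0.7071
φ(d₁) = φ(0.45) = 0.3605
vega = S·φ(d₁)·√T = 400·0.3605·0.7071 = 101.9638

101.96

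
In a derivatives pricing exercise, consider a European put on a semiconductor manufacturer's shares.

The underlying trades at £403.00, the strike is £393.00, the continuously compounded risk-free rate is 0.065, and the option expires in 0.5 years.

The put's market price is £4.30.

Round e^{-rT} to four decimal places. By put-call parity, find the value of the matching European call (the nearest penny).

£26.88

exp(−rT) = exp(−0.065·0.5) = 0.9680
Put-call parity: C − P = S − K·e^(−rT) = 403 − 393·0.9680 = 403 − 380.4240 = 22.5760
C = P + (C − P) = 4.30 + (22.5760) = 26.8760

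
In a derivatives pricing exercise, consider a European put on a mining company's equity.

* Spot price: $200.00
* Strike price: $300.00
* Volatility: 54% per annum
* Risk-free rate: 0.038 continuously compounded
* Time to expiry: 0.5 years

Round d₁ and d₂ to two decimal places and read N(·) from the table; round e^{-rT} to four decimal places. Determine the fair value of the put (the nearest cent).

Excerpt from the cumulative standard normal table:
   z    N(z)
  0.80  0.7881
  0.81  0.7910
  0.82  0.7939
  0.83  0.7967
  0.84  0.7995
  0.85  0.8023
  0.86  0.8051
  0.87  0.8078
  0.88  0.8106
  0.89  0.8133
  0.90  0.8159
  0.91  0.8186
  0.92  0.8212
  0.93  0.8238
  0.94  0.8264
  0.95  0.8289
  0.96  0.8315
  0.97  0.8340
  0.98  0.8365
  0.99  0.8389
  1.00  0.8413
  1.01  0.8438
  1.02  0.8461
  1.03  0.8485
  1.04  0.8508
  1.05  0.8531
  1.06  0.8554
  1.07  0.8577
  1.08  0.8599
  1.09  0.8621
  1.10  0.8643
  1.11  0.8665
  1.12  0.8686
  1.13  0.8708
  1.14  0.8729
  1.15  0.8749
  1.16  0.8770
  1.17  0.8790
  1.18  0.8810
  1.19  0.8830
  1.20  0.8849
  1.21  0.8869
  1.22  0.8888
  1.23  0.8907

$101.70

σ√T = 0.54·√0.5 = 0.3818
ln(S/K) + (r + σ²/2)T = ln(200/300) + (0.038 + 0.54²/2)·0.5 = -0.4055 + 0.0919 = -0.3136
d₁ = -0.3136 / 0.3818 = -0.8212 → -0.82
d₂ = d₁ − σ√T = -0.8212 − 0.3818 = -1.2030 → -1.20
e^(−rT) = e^(−0.038·0.5) = 0.9812
P = 300·0.9812·N(1.20) − 200·N(0.82) = 300·0.9812·0.8849 − 200·0.7939 = 260.4792 − 158.7800 = 101.6992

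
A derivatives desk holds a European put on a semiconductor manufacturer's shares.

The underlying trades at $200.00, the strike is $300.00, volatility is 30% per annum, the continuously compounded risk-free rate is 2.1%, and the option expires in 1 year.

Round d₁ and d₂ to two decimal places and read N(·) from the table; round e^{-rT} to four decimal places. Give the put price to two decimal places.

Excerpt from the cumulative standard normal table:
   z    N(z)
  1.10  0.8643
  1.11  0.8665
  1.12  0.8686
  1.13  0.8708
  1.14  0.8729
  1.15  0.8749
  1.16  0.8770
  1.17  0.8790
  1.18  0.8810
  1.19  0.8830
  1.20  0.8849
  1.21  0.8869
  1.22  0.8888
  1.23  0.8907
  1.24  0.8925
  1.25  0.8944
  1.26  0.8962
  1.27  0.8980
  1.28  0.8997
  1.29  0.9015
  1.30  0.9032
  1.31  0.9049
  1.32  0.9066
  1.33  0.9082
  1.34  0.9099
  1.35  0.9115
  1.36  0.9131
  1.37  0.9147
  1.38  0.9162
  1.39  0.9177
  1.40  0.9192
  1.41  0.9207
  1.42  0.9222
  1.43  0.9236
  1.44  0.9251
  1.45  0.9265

$97.16

T = 1;  σ√T = 0.3000
d₁ = [ln(200/300) + (0.021 + 0.3²/2)·1] / 0.3000 = [-0.4055 + 0.0660] / 0.3000 = -1.1316 ≈ -1.13
d₂ = d₁ − σ√T = -1.1316 − 0.3000 = -1.4316 ≈ -1.43
exp(−rT) = exp(−0.021·1) = 0.9792
P = 300·0.9792·N(1.43) − 200·N(1.13) = 300·0.9792·0.9236 − 200·0.8708 = 271.3167 − 174.1600 = 97.1567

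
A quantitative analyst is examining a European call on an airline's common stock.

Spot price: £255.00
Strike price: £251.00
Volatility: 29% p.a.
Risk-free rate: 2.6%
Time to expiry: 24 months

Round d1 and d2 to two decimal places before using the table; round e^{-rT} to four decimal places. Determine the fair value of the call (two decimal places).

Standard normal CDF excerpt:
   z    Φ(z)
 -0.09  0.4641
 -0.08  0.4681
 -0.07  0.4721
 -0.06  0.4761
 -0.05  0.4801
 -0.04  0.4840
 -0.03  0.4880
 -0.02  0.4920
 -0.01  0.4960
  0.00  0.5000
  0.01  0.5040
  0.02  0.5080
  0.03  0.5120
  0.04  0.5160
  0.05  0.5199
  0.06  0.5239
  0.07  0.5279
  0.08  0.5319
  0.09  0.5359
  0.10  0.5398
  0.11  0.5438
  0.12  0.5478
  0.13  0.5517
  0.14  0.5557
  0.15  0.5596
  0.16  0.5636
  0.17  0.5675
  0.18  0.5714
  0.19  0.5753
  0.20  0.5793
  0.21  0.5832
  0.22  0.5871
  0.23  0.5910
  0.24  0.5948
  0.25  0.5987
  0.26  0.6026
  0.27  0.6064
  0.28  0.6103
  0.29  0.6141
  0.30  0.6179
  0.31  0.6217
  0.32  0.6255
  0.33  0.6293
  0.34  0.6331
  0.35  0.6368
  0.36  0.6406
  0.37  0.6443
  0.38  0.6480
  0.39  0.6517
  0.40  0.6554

σ√T = 0.29·√2 = 0.4101
d₁ = [ln(255/251) + (0.026 + 0.29²/2)·2] / 0.4101 = [0.0158 + 0.1361] / 0.4101 = 0.3704 which rounds to 0.37
d₂ = d₁ − σ√T = 0.3704 − 0.4101 = -0.0397 which rounds to -0.04
e^(−rT) = e^(−0.026·2) = 0.9493
N(d₁) = N(0.37) = 0.6443;  N(d₂) = N(-0.04) = 0.4840
C = 255·0.6443 − 251·0.9493·0.4840 = 164.2965 − 115.3248 = 48.9717

£48.97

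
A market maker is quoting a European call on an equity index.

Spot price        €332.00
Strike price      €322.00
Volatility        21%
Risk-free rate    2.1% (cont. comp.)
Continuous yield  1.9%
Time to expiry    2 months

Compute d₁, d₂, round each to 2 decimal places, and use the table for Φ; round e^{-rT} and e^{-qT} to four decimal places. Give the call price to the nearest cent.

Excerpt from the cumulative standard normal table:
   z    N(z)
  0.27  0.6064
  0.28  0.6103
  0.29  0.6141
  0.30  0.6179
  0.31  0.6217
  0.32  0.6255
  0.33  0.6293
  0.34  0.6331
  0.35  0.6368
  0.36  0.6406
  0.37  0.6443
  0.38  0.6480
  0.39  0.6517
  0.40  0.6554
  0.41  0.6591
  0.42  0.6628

σ√T = 0.21·√0.1667 = 0.0857
d₁ = [ln(332/322) + (0.021 − 0.019 + 0.21²/2)·0.1667] / 0.0857 = [0.0306 + 0.0040] / 0.0857 = 0.4035 ⇒ 0.40
d₂ = d₁ − σ√T = 0.4035 − 0.0857 = 0.3178 ⇒ 0.32
exp(−qT) = exp(−0.019·0.1667) = 0.9968;  exp(−rT) = exp(−0.021·0.1667) = 0.9965
N(d₁) = N(0.40) = 0.6554;  N(d₂) = N(0.32) = 0.6255
C = 332·0.9968·0.6554 − 322·0.9965·0.6255 = 216.8965 − 200.7061 = 16.1904

€16.19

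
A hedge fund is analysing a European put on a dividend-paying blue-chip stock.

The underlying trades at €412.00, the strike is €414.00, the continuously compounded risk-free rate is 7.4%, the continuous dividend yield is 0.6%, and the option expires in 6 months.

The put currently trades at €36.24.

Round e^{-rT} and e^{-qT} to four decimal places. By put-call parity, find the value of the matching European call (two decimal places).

€48.03

exp(−qT) = exp(−0.006·0.5) = 0.9970;  exp(−rT) = exp(−0.074·0.5) = 0.9637
Put-call parity: C − P = S·e^(−qT) − K·e^(−rT) = 412·0.9970 − 414·0.9637 = 410.7640 − 398.9718 = 11.7922
C = P + (C − P) = 36.24 + (11.7922) = 48.0322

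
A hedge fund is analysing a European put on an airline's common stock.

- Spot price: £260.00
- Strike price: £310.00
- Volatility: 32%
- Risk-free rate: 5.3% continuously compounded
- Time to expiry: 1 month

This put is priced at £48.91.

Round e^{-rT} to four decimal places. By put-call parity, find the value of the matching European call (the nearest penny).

e^(−rT) = e^(−0.053·0.08333) = 0.9956
Put-call parity: C − P = S − K·e^(−rT) = 260 − 310·0.9956 = 260 − 308.6360 = -48.6360
C = P + (C − P) = 48.91 + (-48.6360) = 0.2740

£0.27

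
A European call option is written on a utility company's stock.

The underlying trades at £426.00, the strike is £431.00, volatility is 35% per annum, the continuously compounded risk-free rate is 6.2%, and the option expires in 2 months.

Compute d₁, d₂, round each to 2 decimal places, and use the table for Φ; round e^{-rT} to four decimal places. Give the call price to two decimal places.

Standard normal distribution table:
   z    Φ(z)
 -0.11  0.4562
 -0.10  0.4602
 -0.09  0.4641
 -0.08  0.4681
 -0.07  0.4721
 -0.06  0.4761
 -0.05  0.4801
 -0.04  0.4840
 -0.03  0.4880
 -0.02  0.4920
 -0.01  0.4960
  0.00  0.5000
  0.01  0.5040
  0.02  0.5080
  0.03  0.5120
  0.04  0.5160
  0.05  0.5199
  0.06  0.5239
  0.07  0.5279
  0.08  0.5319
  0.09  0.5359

£23.51

T = 0.1667;  σ√T = 0.1429
d₁ = [ln(426/431) + (0.062 + 0.35²/2)·0.1667] / 0.1429 = [-0.0117 + 0.0205] / 0.1429 = 0.0621 ⇒ 0.06
d₂ = d₁ − σ√T = 0.0621 − 0.1429 = -0.0808 ⇒ -0.08
exp(−rT) = exp(−0.062·0.1667) = 0.9897
C = 426·N(0.06) − 431·0.9897·N(-0.08) = 426·0.5239 − 431·0.9897·0.4681 = 223.1814 − 199.6731 = 23.5083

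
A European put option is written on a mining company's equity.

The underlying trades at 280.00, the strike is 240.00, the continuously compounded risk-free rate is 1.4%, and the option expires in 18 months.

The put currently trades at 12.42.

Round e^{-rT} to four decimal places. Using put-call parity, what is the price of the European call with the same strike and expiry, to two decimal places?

exp(−rT) = exp(−0.014·1.5) = 0.9792
Put-call parity: C − P = S − K·e^(−rT) = 280 − 240·0.9792 = 280 − 235.0080 = 44.9920
C = P + (C − P) = 12.42 + (44.9920) = 57.4120

57.41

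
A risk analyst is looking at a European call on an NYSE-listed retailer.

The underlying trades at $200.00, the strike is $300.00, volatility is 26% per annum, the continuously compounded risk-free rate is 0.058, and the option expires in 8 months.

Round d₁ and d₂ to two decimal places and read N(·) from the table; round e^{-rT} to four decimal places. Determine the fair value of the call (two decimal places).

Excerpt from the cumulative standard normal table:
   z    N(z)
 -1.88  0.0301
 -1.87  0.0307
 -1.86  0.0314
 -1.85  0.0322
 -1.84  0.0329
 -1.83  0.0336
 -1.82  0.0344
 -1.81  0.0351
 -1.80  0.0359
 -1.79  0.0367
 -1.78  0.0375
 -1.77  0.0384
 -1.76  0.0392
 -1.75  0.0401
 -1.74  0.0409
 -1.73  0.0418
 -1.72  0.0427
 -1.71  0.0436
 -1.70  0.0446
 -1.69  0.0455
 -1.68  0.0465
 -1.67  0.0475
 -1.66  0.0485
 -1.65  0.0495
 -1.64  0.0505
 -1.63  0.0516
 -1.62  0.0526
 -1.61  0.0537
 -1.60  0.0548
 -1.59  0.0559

$0.82

T = 0.6667;  σ√T = 0.2123
d₁ = [ln(200/300) + (0.058 + ½·0.26²)·0.6667] / (σ√T) = (-0.4055 + 0.0612) / 0.2123 = -1.6217 which rounds to -1.62
d₂ = -1.6217 − 0.2123 = -1.8340 which rounds to -1.83
exp(−rT) = exp(−0.058·0.6667) = 0.9621
C = 200·N(-1.62) − 300·0.9621·N(-1.83) = 200·0.0526 − 300·0.9621·0.0336 = 10.5200 − 9.6980 = 0.8220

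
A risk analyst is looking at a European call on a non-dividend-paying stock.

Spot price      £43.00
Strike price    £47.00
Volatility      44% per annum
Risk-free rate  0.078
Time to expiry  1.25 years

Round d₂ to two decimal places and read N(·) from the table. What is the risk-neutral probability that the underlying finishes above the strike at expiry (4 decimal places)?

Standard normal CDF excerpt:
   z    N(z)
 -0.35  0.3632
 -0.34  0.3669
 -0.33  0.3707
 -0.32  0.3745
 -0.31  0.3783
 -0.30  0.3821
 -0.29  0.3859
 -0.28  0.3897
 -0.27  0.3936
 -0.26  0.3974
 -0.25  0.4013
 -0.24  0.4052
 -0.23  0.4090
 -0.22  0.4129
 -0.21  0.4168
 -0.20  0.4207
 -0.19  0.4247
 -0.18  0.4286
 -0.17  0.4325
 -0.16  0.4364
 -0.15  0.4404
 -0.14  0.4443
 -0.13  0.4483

σ√T = 0.44·√1.25 = 0.4919
d₁ = [ln(43/47) + (0.078 + 0.44²/2)·1.25] / 0.4919 = [-0.0889 + 0.2185] / 0.4919 = 0.2634 which rounds to 0.26
d₂ = d₁ − σ√T = 0.2634 − 0.4919 = -0.2286 which rounds to -0.23
Risk-neutral Pr[S_T > K] = N(d₂) = N(-0.23) = 0.4090

0.4090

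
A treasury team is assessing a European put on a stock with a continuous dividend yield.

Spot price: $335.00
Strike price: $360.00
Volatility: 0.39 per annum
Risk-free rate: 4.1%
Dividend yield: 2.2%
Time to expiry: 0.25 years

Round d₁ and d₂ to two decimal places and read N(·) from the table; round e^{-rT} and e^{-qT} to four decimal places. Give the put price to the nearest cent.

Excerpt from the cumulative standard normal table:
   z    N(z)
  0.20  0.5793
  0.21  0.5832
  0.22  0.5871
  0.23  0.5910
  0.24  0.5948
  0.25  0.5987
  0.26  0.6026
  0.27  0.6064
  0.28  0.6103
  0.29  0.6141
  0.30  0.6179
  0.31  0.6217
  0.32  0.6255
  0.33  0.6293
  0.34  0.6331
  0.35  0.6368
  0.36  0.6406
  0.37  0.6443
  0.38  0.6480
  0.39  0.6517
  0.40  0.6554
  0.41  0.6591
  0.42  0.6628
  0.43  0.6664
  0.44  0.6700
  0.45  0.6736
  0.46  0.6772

σ√T = 0.39 × 0.5000 = 0.1950
ln(S/K) + (r − q + σ²/2)T = ln(335/360) + (0.041 − 0.022 + 0.39²/2)·0.25 = -0.0720 + 0.0238 = -0.0482
d₁ = -0.0482 / 0.1950 = -0.2472 → -0.25
d₂ = d₁ − σ√T = -0.2472 − 0.1950 = -0.4422 → -0.44
exp(−qT) = exp(−0.022·0.25) = 0.9945;  exp(−rT) = exp(−0.041·0.25) = 0.9898
N(−d₂) = N(0.44) = 0.6700;  N(−d₁) = N(0.25) = 0.5987
P = 360·0.9898·0.6700 − 335·0.9945·0.5987 = 238.7398 − 199.4614 = 39.2784

$39.28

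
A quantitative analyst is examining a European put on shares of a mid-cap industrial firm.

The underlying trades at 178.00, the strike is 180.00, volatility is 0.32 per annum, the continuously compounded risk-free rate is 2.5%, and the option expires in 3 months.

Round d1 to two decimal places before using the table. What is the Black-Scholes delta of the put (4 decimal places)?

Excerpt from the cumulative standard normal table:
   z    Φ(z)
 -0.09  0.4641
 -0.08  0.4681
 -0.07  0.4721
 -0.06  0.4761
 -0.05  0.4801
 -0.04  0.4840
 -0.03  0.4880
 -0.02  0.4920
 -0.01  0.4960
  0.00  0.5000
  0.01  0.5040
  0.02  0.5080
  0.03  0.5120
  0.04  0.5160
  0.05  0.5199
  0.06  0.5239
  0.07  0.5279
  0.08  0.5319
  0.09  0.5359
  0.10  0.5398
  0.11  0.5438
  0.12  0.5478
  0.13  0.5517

-0.4801

σ√T = 0.32 × 0.5000 = 0.1600
ln(S/K) + (r + σ²/2)T = ln(178/180) + (0.025 + 0.32²/2)·0.25 = -0.0112 + 0.0191 = 0.0079
d₁ = 0.0079 / 0.1600 = 0.0492 which rounds to 0.05
N(d₁) = N(0.05) = 0.5199
Δ_put = N(d₁) − 1 = 0.5199 − 1 = -0.4801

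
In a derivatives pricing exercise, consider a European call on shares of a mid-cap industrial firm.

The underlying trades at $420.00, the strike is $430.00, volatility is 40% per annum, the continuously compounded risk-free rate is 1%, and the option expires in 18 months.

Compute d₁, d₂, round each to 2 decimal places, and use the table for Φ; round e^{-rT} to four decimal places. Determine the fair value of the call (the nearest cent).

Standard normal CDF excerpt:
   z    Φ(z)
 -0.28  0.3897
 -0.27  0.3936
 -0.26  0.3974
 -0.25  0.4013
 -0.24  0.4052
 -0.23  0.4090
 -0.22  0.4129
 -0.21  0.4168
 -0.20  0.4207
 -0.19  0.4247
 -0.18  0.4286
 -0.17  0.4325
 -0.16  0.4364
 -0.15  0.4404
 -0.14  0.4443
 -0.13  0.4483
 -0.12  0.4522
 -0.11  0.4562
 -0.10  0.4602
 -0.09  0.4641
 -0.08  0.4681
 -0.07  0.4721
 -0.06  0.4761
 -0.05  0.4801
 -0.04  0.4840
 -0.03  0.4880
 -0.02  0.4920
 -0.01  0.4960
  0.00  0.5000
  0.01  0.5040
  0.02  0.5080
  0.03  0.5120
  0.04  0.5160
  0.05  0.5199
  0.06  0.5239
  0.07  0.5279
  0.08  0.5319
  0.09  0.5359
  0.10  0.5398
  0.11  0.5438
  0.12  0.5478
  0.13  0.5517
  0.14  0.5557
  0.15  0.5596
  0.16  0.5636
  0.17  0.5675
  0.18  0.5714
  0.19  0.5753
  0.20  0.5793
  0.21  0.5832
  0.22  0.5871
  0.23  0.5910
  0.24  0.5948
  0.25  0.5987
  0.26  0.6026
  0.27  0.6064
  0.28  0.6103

$79.88

σ√T = 0.4·√1.5 = 0.4899
d₁ = [ln(420/430) + (0.01 + ½·0.4²)·1.5] / (σ√T) = (-0.0235 + 0.1350) / 0.4899 = 0.2275 which rounds to 0.23
d₂ = 0.2275 − 0.4899 = -0.2624 which rounds to -0.26
exp(−rT) = exp(−0.01·1.5) = 0.9851
C = 420·N(0.23) − 430·0.9851·N(-0.26) = 420·0.5910 − 430·0.9851·0.3974 = 248.2200 − 168.3359 = 79.8841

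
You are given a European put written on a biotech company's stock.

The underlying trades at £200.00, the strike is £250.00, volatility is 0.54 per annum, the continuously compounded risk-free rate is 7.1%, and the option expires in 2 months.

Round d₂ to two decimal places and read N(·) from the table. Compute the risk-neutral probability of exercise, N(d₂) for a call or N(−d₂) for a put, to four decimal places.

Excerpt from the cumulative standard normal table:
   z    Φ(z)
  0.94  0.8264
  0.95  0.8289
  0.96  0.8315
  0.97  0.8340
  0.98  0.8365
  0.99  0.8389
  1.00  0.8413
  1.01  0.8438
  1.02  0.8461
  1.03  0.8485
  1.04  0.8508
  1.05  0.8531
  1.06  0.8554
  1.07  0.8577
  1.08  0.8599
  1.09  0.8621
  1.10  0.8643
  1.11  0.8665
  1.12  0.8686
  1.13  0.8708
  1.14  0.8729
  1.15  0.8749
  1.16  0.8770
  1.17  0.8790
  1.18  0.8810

T = 0.1667;  σ√T = 0.2205
d₁ = [ln(200/250) + (0.071 + 0.54²/2)·0.1667] / 0.2205 = [-0.2231 + 0.0361] / 0.2205 = -0.8483 ≈ -0.85
d₂ = d₁ − σ√T = -0.8483 − 0.2205 = -1.0687 ≈ -1.07
Risk-neutral Pr[S_T < K] = N(−d₂) = N(1.07) = 0.8577

0.8577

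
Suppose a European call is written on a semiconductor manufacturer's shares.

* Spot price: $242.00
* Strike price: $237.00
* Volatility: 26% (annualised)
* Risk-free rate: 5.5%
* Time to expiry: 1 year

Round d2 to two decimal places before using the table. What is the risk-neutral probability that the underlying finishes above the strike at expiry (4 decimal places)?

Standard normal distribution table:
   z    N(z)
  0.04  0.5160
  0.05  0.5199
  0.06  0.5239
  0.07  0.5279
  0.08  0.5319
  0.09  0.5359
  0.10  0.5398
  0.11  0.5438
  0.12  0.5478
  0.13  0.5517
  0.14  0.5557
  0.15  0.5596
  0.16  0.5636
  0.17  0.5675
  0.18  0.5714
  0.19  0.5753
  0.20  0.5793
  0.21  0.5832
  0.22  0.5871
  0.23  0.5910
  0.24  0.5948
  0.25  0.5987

σ√T = 0.26 × 1.0000 = 0.2600
d₁ = [ln(242/237) + (0.055 + 0.26²/2)·1] / 0.2600 = [0.0209 + 0.0888] / 0.2600 = 0.4218 which rounds to 0.42
d₂ = d₁ − σ√T = 0.4218 − 0.2600 = 0.1618 which rounds to 0.16
Pr(exercise) under Q = N(d₂) = 0.5636

0.5636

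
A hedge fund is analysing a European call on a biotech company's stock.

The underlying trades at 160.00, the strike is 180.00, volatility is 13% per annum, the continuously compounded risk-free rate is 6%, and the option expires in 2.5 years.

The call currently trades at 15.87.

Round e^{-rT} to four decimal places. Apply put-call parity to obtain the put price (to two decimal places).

e^(−rT) = e^(−0.06·2.5) = 0.8607
Put-call parity: C − P = S − K·e^(−rT) = 160 − 180·0.8607 = 160 − 154.9260 = 5.0740
P = C − (C − P) = 15.87 − (5.0740) = 10.7960

10.80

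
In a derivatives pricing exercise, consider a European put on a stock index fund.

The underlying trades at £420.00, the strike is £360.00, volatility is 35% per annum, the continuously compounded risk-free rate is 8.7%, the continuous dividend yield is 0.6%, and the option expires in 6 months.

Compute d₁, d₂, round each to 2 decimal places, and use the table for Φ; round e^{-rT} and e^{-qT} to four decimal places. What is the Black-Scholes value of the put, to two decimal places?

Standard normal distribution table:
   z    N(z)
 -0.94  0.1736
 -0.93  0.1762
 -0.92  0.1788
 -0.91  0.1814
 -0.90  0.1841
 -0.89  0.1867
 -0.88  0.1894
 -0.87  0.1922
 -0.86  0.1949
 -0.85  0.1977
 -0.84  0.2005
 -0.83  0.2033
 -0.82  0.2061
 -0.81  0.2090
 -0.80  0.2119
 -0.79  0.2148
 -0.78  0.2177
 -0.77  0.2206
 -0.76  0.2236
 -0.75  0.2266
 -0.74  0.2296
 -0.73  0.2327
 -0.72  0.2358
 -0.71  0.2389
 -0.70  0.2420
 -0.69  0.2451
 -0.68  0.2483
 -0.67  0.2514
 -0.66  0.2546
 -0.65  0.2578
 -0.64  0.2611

£11.79

T = 0.5;  σ√T = 0.2475
d₁ = [ln(420/360) + (0.087 − 0.006 + ½·0.35²)·0.5] / (σ√T) = (0.1542 + 0.0711) / 0.2475 = 0.9103 ⇒ 0.91
d₂ = 0.9103 − 0.2475 = 0.6628 ⇒ 0.66
exp(−qT) = exp(−0.006·0.5) = 0.9970;  exp(−rT) = exp(−0.087·0.5) = 0.9574
N(−d₂) = N(-0.66) = 0.2546;  N(−d₁) = N(-0.91) = 0.1814
P = 360·0.9574·0.2546 − 420·0.9970·0.1814 = 87.7515 − 75.9594 = 11.7920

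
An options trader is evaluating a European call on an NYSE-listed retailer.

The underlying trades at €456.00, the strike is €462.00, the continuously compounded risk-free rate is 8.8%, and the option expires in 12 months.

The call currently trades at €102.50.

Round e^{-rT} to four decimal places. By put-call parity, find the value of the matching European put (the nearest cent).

€69.60

e^(−rT) = e^(−0.088·1) = 0.9158
Put-call parity: C − P = S − K·e^(−rT) = 456 − 462·0.9158 = 456 − 423.0996 = 32.9004
P = C − (C − P) = 102.50 − (32.9004) = 69.5996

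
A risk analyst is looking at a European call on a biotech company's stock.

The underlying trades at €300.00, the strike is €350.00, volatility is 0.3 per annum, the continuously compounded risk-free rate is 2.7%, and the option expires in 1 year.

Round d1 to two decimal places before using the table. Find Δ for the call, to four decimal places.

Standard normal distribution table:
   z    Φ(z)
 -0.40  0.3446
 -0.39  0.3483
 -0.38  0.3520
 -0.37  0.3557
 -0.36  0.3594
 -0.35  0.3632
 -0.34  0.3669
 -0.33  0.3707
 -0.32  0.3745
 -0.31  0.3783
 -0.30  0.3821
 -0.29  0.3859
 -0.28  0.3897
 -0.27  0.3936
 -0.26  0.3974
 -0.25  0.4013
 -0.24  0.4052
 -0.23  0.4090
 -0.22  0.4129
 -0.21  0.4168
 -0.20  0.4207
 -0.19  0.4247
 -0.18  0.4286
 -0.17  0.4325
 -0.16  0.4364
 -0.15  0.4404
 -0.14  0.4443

0.3936

σ√T = 0.3 × 1.0000 = 0.3000
d₁ = [ln(300/350) + (0.027 + ½·0.3²)·1] / (σ√T) = (-0.1542 + 0.0720) / 0.3000 = -0.2738 which rounds to -0.27
N(d₁) = N(-0.27) = 0.3936
Δ_call = N(d₁) = 0.3936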